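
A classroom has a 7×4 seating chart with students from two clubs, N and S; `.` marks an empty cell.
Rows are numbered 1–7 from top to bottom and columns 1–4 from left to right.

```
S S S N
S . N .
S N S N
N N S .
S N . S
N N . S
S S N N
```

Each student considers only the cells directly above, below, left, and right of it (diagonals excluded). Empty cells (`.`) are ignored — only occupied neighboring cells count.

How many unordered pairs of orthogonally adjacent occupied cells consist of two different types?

Scan each occupied cell's neighbors to the right and below so each pair is counted once.
Row 1: S(1,1)–S(1,2)= S(1,1)–S(2,1)= S(1,2)–S(1,3)= S(1,3)–N(1,4)≠ S(1,3)–N(2,3)≠  → 2/5 unlike.
Row 2: S(2,1)–S(3,1)= N(2,3)–S(3,3)≠  → 1/2 unlike.
Row 3: S(3,1)–N(3,2)≠ S(3,1)–N(4,1)≠ N(3,2)–S(3,3)≠ N(3,2)–N(4,2)= S(3,3)–N(3,4)≠ S(3,3)–S(4,3)=  → 4/6 unlike.
Row 4: N(4,1)–N(4,2)= N(4,1)–S(5,1)≠ N(4,2)–S(4,3)≠ N(4,2)–N(5,2)=  → 2/4 unlike.
Row 5: S(5,1)–N(5,2)≠ S(5,1)–N(6,1)≠ N(5,2)–N(6,2)= S(5,4)–S(6,4)=  → 2/4 unlike.
Row 6: N(6,1)–N(6,2)= N(6,1)–S(7,1)≠ N(6,2)–S(7,2)≠ S(6,4)–N(7,4)≠  → 3/4 unlike.
Row 7: S(7,1)–S(7,2)= S(7,2)–N(7,3)≠ N(7,3)–N(7,4)=  → 1/3 unlike.
Total adjacent occupied pairs: 28; unlike-type pairs: 15.

15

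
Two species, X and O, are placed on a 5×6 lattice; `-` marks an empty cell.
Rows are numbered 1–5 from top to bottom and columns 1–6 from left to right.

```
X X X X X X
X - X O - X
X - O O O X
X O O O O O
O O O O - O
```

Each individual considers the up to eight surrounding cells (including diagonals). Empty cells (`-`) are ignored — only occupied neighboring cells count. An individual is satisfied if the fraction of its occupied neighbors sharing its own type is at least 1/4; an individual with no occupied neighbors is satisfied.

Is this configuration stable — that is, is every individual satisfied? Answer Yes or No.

Row 1: (1,1)X 2/2 ✓ · (1,2)X 4/4 ✓ · (1,3)X 3/4 ✓ · (1,4)X 3/4 ✓ · (1,5)X 3/4 ✓ · (1,6)X 2/2 ✓
Row 2: (2,1)X 3/3 ✓ · (2,3)X 3/6 ✓ · (2,4)O 3/7 ✓ · (2,6)X 3/4 ✓
Row 3: (3,1)X 2/3 ✓ · (3,3)O 5/6 ✓ · (3,4)O 6/7 ✓ · (3,5)O 5/7 ✓ · (3,6)X 1/4 ✓
Row 4: (4,1)X 1/4 ✓ · (4,2)O 5/7 ✓ · (4,3)O 7/7 ✓ · (4,4)O 7/7 ✓ · (4,5)O 6/7 ✓ · (4,6)O 3/4 ✓
Row 5: (5,1)O 2/3 ✓ · (5,2)O 4/5 ✓ · (5,3)O 5/5 ✓ · (5,4)O 4/4 ✓ · (5,6)O 2/2 ✓
All meet the threshold, so the configuration is stable.

Yes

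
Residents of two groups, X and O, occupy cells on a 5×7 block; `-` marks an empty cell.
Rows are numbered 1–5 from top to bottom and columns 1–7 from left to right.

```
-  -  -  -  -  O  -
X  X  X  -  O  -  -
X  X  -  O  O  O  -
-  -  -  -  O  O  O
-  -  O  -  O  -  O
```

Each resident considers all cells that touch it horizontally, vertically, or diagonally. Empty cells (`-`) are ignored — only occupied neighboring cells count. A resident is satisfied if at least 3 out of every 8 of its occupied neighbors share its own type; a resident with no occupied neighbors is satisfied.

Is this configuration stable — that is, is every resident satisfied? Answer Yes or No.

Yes

(1,6)O 1/1 ✓
(2,1)X 3/3 ✓
(2,2)X 4/4 ✓
(2,3)X 2/3 ✓
(2,5)O 4/4 ✓
(3,1)X 3/3 ✓
(3,2)X 4/4 ✓
(3,4)O 3/4 ✓
(3,5)O 5/5 ✓
(3,6)O 5/5 ✓
(4,5)O 5/5 ✓
(4,6)O 6/6 ✓
(4,7)O 3/3 ✓
(5,3)O 0/0 ✓
(5,5)O 2/2 ✓
(5,7)O 2/2 ✓
All meet the threshold, so the configuration is stable.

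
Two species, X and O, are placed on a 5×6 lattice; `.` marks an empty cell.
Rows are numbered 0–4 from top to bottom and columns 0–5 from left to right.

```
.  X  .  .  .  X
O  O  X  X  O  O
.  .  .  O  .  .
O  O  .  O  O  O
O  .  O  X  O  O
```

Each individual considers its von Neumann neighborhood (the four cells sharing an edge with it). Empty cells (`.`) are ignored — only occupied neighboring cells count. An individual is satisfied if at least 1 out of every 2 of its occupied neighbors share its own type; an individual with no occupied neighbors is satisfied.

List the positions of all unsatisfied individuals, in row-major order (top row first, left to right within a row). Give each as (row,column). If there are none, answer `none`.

(0,1)X 0/1 unhappy
(0,5)X 0/1 unhappy
(1,0)O 1/1 ok
(1,1)O 1/3 unhappy
(1,2)X 1/2 ok
(1,3)X 1/3 unhappy
(1,4)O 1/2 ok
(1,5)O 1/2 ok
(2,3)O 1/2 ok
(3,0)O 2/2 ok
(3,1)O 1/1 ok
(3,3)O 2/3 ok
(3,4)O 3/3 ok
(3,5)O 2/2 ok
(4,0)O 1/1 ok
(4,2)O 0/1 unhappy
(4,3)X 0/3 unhappy
(4,4)O 2/3 ok
(4,5)O 2/2 ok

(0,1), (0,5), (1,1), (1,3), (4,2), (4,3)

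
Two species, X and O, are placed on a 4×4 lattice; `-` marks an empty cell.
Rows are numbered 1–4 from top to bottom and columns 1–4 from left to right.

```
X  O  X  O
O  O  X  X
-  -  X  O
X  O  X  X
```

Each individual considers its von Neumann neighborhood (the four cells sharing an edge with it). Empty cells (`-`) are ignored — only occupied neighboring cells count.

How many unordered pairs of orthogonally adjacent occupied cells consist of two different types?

11

Scan each occupied cell's neighbors to the right and below so each pair is counted once.
From row 1: 5 unlike of 7 pairs (running 5/7).
From row 2: 2 unlike of 5 pairs (running 7/12).
From row 3: 2 unlike of 3 pairs (running 9/15).
From row 4: 2 unlike of 3 pairs (running 11/18).
Total adjacent occupied pairs: 18; unlike-type pairs: 11.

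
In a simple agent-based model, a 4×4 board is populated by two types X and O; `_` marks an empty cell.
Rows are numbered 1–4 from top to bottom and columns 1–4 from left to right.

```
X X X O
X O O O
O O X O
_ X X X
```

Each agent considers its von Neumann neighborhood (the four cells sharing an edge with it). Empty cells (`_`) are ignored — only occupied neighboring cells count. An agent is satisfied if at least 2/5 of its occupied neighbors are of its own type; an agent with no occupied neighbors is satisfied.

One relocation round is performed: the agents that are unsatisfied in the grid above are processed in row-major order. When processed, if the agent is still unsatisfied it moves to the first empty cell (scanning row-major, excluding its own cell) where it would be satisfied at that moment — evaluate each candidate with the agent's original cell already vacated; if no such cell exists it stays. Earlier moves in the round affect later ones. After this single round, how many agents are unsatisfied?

4

Initially unsatisfied (in order): (1,3), (2,1), (3,3), (3,4).
  (1,3) → (4,1).
  (2,1): no empty cell satisfies it; stays.
  (3,3): no empty cell satisfies it; stays.
  (3,4) → (1,3).
Resulting grid:
X X O O
X O O O
O O X _
X X X X
Unsatisfied now: (1,2), (2,1), (3,1), (3,3).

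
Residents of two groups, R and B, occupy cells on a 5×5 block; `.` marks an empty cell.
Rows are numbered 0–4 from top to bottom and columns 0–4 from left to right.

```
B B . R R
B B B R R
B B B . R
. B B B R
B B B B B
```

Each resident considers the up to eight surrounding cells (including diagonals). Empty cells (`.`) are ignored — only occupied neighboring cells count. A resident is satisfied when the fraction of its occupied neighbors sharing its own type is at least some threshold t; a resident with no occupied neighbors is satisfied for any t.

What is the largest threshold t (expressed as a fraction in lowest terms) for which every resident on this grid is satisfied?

Row 0: (0,0)B 3/3 · (0,1)B 4/4 · (0,3)R 3/4 · (0,4)R 3/3
Row 1: (1,0)B 5/5 · (1,1)B 7/7 · (1,2)B 4/6 · (1,3)R 4/6 · (1,4)R 4/4
Row 2: (2,0)B 4/4 · (2,1)B 7/7 · (2,2)B 6/7 · (2,4)R 3/4
Row 3: (3,1)B 7/7 · (3,2)B 7/7 · (3,3)B 5/7 · (3,4)R 1/4
Row 4: (4,0)B 2/2 · (4,1)B 4/4 · (4,2)B 5/5 · (4,3)B 4/5 · (4,4)B 2/3
The smallest same-type fraction is 1/4 at (3,4), which reduces to 1/4. Any threshold above that leaves this resident unsatisfied.

1/4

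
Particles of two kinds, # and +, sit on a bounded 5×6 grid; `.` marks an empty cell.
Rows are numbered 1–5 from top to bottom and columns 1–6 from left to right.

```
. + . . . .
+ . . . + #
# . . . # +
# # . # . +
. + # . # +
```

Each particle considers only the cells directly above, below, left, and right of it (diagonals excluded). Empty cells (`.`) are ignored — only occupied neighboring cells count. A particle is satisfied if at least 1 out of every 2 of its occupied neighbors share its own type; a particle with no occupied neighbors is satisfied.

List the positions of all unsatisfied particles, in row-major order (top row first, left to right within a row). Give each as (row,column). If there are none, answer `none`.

(2,1), (2,5), (2,6), (3,5), (3,6), (5,2), (5,3), (5,5)

Row 1: (1,2)+ 0/0 satisfied
Row 2: (2,1)+ 0/1 not · (2,5)+ 0/2 not · (2,6)# 0/2 not
Row 3: (3,1)# 1/2 satisfied · (3,5)# 0/2 not · (3,6)+ 1/3 not
Row 4: (4,1)# 2/2 satisfied · (4,2)# 1/2 satisfied · (4,4)# 0/0 satisfied · (4,6)+ 2/2 satisfied
Row 5: (5,2)+ 0/2 not · (5,3)# 0/1 not · (5,5)# 0/1 not · (5,6)+ 1/2 satisfied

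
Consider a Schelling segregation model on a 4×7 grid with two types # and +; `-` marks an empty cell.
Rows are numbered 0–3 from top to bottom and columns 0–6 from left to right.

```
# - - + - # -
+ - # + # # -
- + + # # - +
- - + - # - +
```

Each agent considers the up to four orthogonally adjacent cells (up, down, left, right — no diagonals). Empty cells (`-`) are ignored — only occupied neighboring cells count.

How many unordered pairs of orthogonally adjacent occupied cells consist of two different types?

6

Scan each occupied cell's neighbors to the right and below so each pair is counted once.
Row 0: #(0,0)–+(1,0)≠ +(0,3)–+(1,3)= #(0,5)–#(1,5)=  → 1/3 unlike.
Row 1: #(1,2)–+(1,3)≠ #(1,2)–+(2,2)≠ +(1,3)–#(1,4)≠ +(1,3)–#(2,3)≠ #(1,4)–#(1,5)= #(1,4)–#(2,4)=  → 4/6 unlike.
Row 2: +(2,1)–+(2,2)= +(2,2)–#(2,3)≠ +(2,2)–+(3,2)= #(2,3)–#(2,4)= #(2,4)–#(3,4)= +(2,6)–+(3,6)=  → 1/6 unlike.
Total adjacent occupied pairs: 15; unlike-type pairs: 6.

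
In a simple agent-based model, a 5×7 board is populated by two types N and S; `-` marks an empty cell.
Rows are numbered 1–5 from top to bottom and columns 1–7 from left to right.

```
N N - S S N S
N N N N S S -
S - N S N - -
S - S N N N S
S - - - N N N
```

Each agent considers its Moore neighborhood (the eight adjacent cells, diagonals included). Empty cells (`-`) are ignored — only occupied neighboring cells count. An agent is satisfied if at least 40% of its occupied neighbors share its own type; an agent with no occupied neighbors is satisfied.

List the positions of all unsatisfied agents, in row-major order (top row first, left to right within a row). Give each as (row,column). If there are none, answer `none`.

(1,6), (3,1), (3,4), (4,3), (4,7)

(1,1)N 3/3 ✓
(1,2)N 4/4 ✓
(1,4)S 2/4 ✓
(1,5)S 3/5 ✓
(1,6)N 0/4 ✗
(1,7)S 1/2 ✓
(2,1)N 3/4 ✓
(2,2)N 5/6 ✓
(2,3)N 4/6 ✓
(2,4)N 3/7 ✓
(2,5)S 4/7 ✓
(2,6)S 3/5 ✓
(3,1)S 1/3 ✗
(3,3)N 4/6 ✓
(3,4)S 2/8 ✗
(3,5)N 4/7 ✓
(4,1)S 2/2 ✓
(4,3)S 1/3 ✗
(4,4)N 4/6 ✓
(4,5)N 5/6 ✓
(4,6)N 5/6 ✓
(4,7)S 0/3 ✗
(5,1)S 1/1 ✓
(5,5)N 4/4 ✓
(5,6)N 4/5 ✓
(5,7)N 2/3 ✓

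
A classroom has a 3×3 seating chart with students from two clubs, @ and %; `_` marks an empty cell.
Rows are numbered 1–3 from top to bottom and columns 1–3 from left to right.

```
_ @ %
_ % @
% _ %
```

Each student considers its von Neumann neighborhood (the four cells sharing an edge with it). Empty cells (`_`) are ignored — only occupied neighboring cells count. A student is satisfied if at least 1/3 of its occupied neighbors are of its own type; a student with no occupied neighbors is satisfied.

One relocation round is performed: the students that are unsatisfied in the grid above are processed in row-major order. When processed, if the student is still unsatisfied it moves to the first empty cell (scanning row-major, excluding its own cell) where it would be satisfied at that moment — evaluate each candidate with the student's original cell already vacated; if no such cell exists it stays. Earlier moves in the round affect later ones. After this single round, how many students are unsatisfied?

1

Initially unsatisfied (in order): (1,2), (1,3), (2,2), (2,3), (3,3).
  (1,2) → (1,1).
  (1,3) → (1,2).
  (2,2): now satisfied by earlier moves; stays.
  (2,3) → (2,1).
  (3,3): now satisfied by earlier moves; stays.
Resulting grid:
@ % _
@ % _
% _ %
Unsatisfied now: (3,1).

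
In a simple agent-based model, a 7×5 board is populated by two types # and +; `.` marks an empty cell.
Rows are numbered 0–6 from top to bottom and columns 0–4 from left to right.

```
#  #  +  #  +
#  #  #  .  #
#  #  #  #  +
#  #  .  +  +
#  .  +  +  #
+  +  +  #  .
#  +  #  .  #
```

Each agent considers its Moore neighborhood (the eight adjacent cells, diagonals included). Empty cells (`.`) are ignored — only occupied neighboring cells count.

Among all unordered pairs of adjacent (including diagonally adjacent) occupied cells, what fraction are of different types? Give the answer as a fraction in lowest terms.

13/37

Scan each occupied cell's neighbors to the right and below (and the two forward diagonals) so each pair is counted once.
From row 0: 6 unlike of 14 pairs (running 6/14).
From row 1: 1 unlike of 12 pairs (running 7/26).
From row 2: 4 unlike of 14 pairs (running 11/40).
From row 3: 3 unlike of 10 pairs (running 14/50).
From row 4: 5 unlike of 10 pairs (running 19/60).
From row 5: 5 unlike of 12 pairs (running 24/72).
From row 6: 2 unlike of 2 pairs (running 26/74).
Total adjacent occupied pairs: 74; unlike-type pairs: 26.
26/74 reduces to 13/37.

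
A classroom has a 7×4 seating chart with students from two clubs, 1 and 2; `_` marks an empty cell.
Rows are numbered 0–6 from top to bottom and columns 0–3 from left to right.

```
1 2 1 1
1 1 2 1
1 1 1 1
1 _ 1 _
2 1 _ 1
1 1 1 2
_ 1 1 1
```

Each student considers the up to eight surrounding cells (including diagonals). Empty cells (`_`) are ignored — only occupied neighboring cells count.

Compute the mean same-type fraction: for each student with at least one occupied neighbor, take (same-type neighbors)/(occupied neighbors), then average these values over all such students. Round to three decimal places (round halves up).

0.675

Row 0: (0,0)1 2/3 · (0,1)2 1/5 · (0,2)1 3/5 · (0,3)1 2/3
Row 1: (1,0)1 4/5 · (1,1)1 6/8 · (1,2)2 1/8 · (1,3)1 4/5
Row 2: (2,0)1 4/4 · (2,1)1 6/7 · (2,2)1 5/6 · (2,3)1 3/4
Row 3: (3,0)1 3/4 · (3,2)1 5/5
Row 4: (4,0)2 0/4 · (4,1)1 5/6 · (4,3)1 2/3
Row 5: (5,0)1 3/4 · (5,1)1 5/6 · (5,2)1 6/7 · (5,3)2 0/4
Row 6: (6,1)1 4/4 · (6,2)1 4/5 · (6,3)1 2/3
Sum over 24 students: 2/3 + 1/5 + 3/5 + 2/3 + 4/5 + 6/8 + 1/8 + 4/5 + 4/4 + 6/7 + 5/6 + 3/4 + 3/4 + 5/5 + 0/4 + 5/6 + 2/3 + 3/4 + 5/6 + 6/7 + 0/4 + 4/4 + 4/5 + 2/3 = 13613/840; mean = 13613/840 ÷ 24 = 13613/20160 = 0.675248… → 0.675.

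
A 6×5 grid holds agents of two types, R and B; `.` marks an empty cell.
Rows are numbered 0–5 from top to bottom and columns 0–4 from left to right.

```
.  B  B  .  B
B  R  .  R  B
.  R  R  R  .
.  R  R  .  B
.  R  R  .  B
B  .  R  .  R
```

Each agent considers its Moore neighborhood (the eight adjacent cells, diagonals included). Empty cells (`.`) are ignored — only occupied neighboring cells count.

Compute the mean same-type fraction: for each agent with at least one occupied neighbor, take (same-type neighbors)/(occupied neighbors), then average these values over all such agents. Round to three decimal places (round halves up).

0.588

Row 0: (0,1)B 2/3 · (0,2)B 1/3 · (0,4)B 1/2
Row 1: (1,0)B 1/3 · (1,1)R 2/5 · (1,3)R 2/5 · (1,4)B 1/3
Row 2: (2,1)R 4/5 · (2,2)R 6/6 · (2,3)R 3/5
Row 3: (3,1)R 5/5 · (3,2)R 6/6 · (3,4)B 1/2
Row 4: (4,1)R 4/5 · (4,2)R 4/4 · (4,4)B 1/2
Row 5: (5,0)B 0/1 · (5,2)R 2/2 · (5,4)R 0/1
Sum over 19 agents: 2/3 + 1/3 + 1/2 + 1/3 + 2/5 + 2/5 + 1/3 + 4/5 + 6/6 + 3/5 + 5/5 + 6/6 + 1/2 + 4/5 + 4/4 + 1/2 + 0/1 + 2/2 + 0/1 = 67/6; mean = 67/6 ÷ 19 = 67/114 = 0.587719… → 0.588.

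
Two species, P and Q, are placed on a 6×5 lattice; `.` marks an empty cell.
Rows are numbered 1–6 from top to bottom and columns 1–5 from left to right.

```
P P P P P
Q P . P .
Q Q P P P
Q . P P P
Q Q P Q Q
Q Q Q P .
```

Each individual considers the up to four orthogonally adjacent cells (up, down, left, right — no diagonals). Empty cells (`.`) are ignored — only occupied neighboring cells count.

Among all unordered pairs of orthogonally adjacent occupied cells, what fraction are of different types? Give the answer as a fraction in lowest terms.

11/36

Scan each occupied cell's neighbors to the right and below so each pair is counted once.
Row 1: P(1,1)–P(1,2)= P(1,1)–Q(2,1)≠ P(1,2)–P(1,3)= P(1,2)–P(2,2)= P(1,3)–P(1,4)= P(1,4)–P(1,5)= P(1,4)–P(2,4)=  → 1/7 unlike.
Row 2: Q(2,1)–P(2,2)≠ Q(2,1)–Q(3,1)= P(2,2)–Q(3,2)≠ P(2,4)–P(3,4)=  → 2/4 unlike.
Row 3: Q(3,1)–Q(3,2)= Q(3,1)–Q(4,1)= Q(3,2)–P(3,3)≠ P(3,3)–P(3,4)= P(3,3)–P(4,3)= P(3,4)–P(3,5)= P(3,4)–P(4,4)= P(3,5)–P(4,5)=  → 1/8 unlike.
Row 4: Q(4,1)–Q(5,1)= P(4,3)–P(4,4)= P(4,3)–P(5,3)= P(4,4)–P(4,5)= P(4,4)–Q(5,4)≠ P(4,5)–Q(5,5)≠  → 2/6 unlike.
Row 5: Q(5,1)–Q(5,2)= Q(5,1)–Q(6,1)= Q(5,2)–P(5,3)≠ Q(5,2)–Q(6,2)= P(5,3)–Q(5,4)≠ P(5,3)–Q(6,3)≠ Q(5,4)–Q(5,5)= Q(5,4)–P(6,4)≠  → 4/8 unlike.
Row 6: Q(6,1)–Q(6,2)= Q(6,2)–Q(6,3)= Q(6,3)–P(6,4)≠  → 1/3 unlike.
Total adjacent occupied pairs: 36; unlike-type pairs: 11.
11/36 is already in lowest terms.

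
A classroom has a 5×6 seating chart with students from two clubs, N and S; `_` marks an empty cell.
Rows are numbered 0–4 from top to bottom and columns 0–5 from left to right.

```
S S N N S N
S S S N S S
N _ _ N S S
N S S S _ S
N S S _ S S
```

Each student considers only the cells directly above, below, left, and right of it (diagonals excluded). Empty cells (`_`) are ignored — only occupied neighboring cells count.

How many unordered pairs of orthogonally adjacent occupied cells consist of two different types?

Scan each occupied cell's neighbors to the right and below so each pair is counted once.
Row 0: S(0,0)–S(0,1)= S(0,0)–S(1,0)= S(0,1)–N(0,2)≠ S(0,1)–S(1,1)= N(0,2)–N(0,3)= N(0,2)–S(1,2)≠ N(0,3)–S(0,4)≠ N(0,3)–N(1,3)= S(0,4)–N(0,5)≠ S(0,4)–S(1,4)= N(0,5)–S(1,5)≠  → 5/11 unlike.
Row 1: S(1,0)–S(1,1)= S(1,0)–N(2,0)≠ S(1,1)–S(1,2)= S(1,2)–N(1,3)≠ N(1,3)–S(1,4)≠ N(1,3)–N(2,3)= S(1,4)–S(1,5)= S(1,4)–S(2,4)= S(1,5)–S(2,5)=  → 3/9 unlike.
Row 2: N(2,0)–N(3,0)= N(2,3)–S(2,4)≠ N(2,3)–S(3,3)≠ S(2,4)–S(2,5)= S(2,5)–S(3,5)=  → 2/5 unlike.
Row 3: N(3,0)–S(3,1)≠ N(3,0)–N(4,0)= S(3,1)–S(3,2)= S(3,1)–S(4,1)= S(3,2)–S(3,3)= S(3,2)–S(4,2)= S(3,5)–S(4,5)=  → 1/7 unlike.
Row 4: N(4,0)–S(4,1)≠ S(4,1)–S(4,2)= S(4,4)–S(4,5)=  → 1/3 unlike.
Total adjacent occupied pairs: 35; unlike-type pairs: 12.

12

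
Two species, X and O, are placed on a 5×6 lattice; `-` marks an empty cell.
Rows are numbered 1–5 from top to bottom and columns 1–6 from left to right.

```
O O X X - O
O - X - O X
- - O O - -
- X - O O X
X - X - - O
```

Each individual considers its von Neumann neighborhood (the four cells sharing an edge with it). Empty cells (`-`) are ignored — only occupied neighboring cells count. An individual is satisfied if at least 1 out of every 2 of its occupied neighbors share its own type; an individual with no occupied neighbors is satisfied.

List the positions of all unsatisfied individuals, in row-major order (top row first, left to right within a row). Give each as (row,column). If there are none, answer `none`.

(1,6), (2,5), (2,6), (4,6), (5,6)

Row 1: (1,1)O 2/2 ✓ · (1,2)O 1/2 ✓ · (1,3)X 2/3 ✓ · (1,4)X 1/1 ✓ · (1,6)O 0/1 ✗
Row 2: (2,1)O 1/1 ✓ · (2,3)X 1/2 ✓ · (2,5)O 0/1 ✗ · (2,6)X 0/2 ✗
Row 3: (3,3)O 1/2 ✓ · (3,4)O 2/2 ✓
Row 4: (4,2)X 0/0 ✓ · (4,4)O 2/2 ✓ · (4,5)O 1/2 ✓ · (4,6)X 0/2 ✗
Row 5: (5,1)X 0/0 ✓ · (5,3)X 0/0 ✓ · (5,6)O 0/1 ✗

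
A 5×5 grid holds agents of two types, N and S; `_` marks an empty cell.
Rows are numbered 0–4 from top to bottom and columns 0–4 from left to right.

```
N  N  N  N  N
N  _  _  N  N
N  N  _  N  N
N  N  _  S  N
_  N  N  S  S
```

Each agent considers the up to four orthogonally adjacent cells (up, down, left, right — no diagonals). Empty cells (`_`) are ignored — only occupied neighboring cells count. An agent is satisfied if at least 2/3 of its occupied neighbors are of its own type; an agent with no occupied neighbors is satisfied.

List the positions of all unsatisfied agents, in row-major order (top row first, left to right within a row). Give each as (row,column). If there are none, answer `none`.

(3,3), (3,4), (4,2), (4,4)

(0,0)N 2/2 ok
(0,1)N 2/2 ok
(0,2)N 2/2 ok
(0,3)N 3/3 ok
(0,4)N 2/2 ok
(1,0)N 2/2 ok
(1,3)N 3/3 ok
(1,4)N 3/3 ok
(2,0)N 3/3 ok
(2,1)N 2/2 ok
(2,3)N 2/3 ok
(2,4)N 3/3 ok
(3,0)N 2/2 ok
(3,1)N 3/3 ok
(3,3)S 1/3 unhappy
(3,4)N 1/3 unhappy
(4,1)N 2/2 ok
(4,2)N 1/2 unhappy
(4,3)S 2/3 ok
(4,4)S 1/2 unhappy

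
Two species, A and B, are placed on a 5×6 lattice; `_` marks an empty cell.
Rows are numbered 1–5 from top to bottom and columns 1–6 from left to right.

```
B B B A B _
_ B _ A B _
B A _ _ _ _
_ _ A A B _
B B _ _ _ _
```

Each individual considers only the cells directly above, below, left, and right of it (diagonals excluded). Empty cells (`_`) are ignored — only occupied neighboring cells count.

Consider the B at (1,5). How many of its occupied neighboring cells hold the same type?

1

Occupied neighbors of (1,5): (2,5)=B, (1,4)=A.
Same type (B): 1 of 2.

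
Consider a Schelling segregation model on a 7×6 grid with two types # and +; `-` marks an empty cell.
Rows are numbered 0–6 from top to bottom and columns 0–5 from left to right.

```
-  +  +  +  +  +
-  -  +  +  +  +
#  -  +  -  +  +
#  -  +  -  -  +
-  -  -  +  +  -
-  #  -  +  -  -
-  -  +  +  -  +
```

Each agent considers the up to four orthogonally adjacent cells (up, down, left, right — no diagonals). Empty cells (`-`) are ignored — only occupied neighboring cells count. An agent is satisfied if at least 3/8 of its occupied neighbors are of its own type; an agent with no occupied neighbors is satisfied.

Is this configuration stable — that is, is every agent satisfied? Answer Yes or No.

Yes

(0,1)+ 1/1 ok
(0,2)+ 3/3 ok
(0,3)+ 3/3 ok
(0,4)+ 3/3 ok
(0,5)+ 2/2 ok
(1,2)+ 3/3 ok
(1,3)+ 3/3 ok
(1,4)+ 4/4 ok
(1,5)+ 3/3 ok
(2,0)# 1/1 ok
(2,2)+ 2/2 ok
(2,4)+ 2/2 ok
(2,5)+ 3/3 ok
(3,0)# 1/1 ok
(3,2)+ 1/1 ok
(3,5)+ 1/1 ok
(4,3)+ 2/2 ok
(4,4)+ 1/1 ok
(5,1)# 0/0 ok
(5,3)+ 2/2 ok
(6,2)+ 1/1 ok
(6,3)+ 2/2 ok
(6,5)+ 0/0 ok
All meet the threshold, so the configuration is stable.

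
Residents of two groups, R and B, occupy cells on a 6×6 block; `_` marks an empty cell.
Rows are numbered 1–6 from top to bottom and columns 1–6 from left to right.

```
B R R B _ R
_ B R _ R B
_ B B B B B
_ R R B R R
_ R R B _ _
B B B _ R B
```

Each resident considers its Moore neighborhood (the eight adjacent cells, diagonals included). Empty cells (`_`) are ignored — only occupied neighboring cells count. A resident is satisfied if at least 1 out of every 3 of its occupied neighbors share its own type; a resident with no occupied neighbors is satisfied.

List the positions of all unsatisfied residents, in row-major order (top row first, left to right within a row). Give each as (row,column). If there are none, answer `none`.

(1,4), (2,3), (2,5), (4,5), (6,5), (6,6)

(1,1)B 1/2 ok
(1,2)R 2/4 ok
(1,3)R 2/4 ok
(1,4)B 0/3 unhappy
(1,6)R 1/2 ok
(2,2)B 3/6 ok
(2,3)R 2/7 unhappy
(2,5)R 1/6 unhappy
(2,6)B 2/4 ok
(3,2)B 2/5 ok
(3,3)B 4/7 ok
(3,4)B 3/7 ok
(3,5)B 4/7 ok
(3,6)B 2/5 ok
(4,2)R 3/5 ok
(4,3)R 3/8 ok
(4,4)B 4/7 ok
(4,5)R 1/6 unhappy
(4,6)R 1/3 ok
(5,2)R 3/6 ok
(5,3)R 3/7 ok
(5,4)B 2/6 ok
(6,1)B 1/2 ok
(6,2)B 2/4 ok
(6,3)B 2/4 ok
(6,5)R 0/2 unhappy
(6,6)B 0/1 unhappy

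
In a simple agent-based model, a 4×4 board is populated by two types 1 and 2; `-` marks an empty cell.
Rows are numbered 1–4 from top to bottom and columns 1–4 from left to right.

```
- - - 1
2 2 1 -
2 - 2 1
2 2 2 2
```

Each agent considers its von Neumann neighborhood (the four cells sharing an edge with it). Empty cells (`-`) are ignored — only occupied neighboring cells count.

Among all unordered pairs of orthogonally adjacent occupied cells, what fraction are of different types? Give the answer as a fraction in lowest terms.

4/11

Scan each occupied cell's neighbors to the right and below so each pair is counted once.
From row 2: 2 unlike of 4 pairs (running 2/4).
From row 3: 2 unlike of 4 pairs (running 4/8).
From row 4: 0 unlike of 3 pairs (running 4/11).
Total adjacent occupied pairs: 11; unlike-type pairs: 4.
4/11 is already in lowest terms.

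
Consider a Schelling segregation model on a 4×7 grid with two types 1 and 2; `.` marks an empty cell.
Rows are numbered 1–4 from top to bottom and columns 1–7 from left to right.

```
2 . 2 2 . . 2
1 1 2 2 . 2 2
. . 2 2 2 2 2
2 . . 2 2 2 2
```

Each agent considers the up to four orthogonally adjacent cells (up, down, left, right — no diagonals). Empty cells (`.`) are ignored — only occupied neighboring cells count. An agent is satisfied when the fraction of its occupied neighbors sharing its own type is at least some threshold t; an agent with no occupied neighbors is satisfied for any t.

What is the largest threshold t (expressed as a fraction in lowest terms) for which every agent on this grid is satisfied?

Row 1: (1,1)2 0/1 · (1,3)2 2/2 · (1,4)2 2/2 · (1,7)2 1/1
Row 2: (2,1)1 1/2 · (2,2)1 1/2 · (2,3)2 3/4 · (2,4)2 3/3 · (2,6)2 2/2 · (2,7)2 3/3
Row 3: (3,3)2 2/2 · (3,4)2 4/4 · (3,5)2 3/3 · (3,6)2 4/4 · (3,7)2 3/3
Row 4: (4,1)2 — no occupied neighbors · (4,4)2 2/2 · (4,5)2 3/3 · (4,6)2 3/3 · (4,7)2 2/2
The smallest same-type fraction is 0/1 at (1,1), which reduces to 0/1. Any threshold above that leaves this agent unsatisfied.

0/1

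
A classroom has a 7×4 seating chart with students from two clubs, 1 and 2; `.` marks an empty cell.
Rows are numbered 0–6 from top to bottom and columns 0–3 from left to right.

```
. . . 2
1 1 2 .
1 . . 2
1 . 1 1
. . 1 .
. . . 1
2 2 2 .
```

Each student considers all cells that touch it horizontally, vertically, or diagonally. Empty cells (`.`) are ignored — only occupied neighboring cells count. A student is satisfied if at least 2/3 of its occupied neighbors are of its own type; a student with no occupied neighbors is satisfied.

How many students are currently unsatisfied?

(0,3)2 1/1 ✓
(1,0)1 2/2 ✓
(1,1)1 2/3 ✓
(1,2)2 2/3 ✓
(2,0)1 3/3 ✓
(2,3)2 1/3 ✗
(3,0)1 1/1 ✓
(3,2)1 2/3 ✓
(3,3)1 2/3 ✓
(4,2)1 3/3 ✓
(5,3)1 1/2 ✗
(6,0)2 1/1 ✓
(6,1)2 2/2 ✓
(6,2)2 1/2 ✗
Unsatisfied: (2,3), (5,3), (6,2) — 3 in total.

3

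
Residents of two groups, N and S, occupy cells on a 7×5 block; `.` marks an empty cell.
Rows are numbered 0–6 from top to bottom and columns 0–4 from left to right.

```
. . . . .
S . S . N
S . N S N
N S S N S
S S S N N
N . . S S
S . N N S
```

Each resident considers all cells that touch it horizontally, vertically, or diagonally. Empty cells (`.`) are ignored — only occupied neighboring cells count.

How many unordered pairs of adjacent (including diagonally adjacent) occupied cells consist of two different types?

Scan each occupied cell's neighbors to the right and below (and the two forward diagonals) so each pair is counted once.
From row 1: 2 unlike of 5 pairs (running 2/5).
From row 2: 7 unlike of 12 pairs (running 9/17).
From row 3: 9 unlike of 17 pairs (running 18/34).
From row 4: 7 unlike of 11 pairs (running 25/45).
From row 5: 4 unlike of 7 pairs (running 29/52).
From row 6: 1 unlike of 2 pairs (running 30/54).
Total adjacent occupied pairs: 54; unlike-type pairs: 30.

30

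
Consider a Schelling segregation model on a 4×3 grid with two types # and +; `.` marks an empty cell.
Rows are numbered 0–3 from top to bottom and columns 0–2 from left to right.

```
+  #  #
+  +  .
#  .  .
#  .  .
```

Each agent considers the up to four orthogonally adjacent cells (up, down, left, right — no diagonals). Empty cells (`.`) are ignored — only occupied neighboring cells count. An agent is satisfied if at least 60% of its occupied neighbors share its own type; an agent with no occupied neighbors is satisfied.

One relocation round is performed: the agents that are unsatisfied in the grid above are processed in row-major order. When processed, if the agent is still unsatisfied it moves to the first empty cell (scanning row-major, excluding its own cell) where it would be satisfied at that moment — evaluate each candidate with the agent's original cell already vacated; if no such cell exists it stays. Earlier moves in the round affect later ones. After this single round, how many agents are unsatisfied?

Initially unsatisfied (in order): (0,0), (0,1), (1,1), (2,0).
  (0,0) → (2,2).
  (0,1) → (3,1).
  (1,1): now satisfied by earlier moves; stays.
  (2,0): no empty cell satisfies it; stays.
Resulting grid:
. . #
+ + .
# . +
# # .
Unsatisfied now: (1,0), (2,0).

2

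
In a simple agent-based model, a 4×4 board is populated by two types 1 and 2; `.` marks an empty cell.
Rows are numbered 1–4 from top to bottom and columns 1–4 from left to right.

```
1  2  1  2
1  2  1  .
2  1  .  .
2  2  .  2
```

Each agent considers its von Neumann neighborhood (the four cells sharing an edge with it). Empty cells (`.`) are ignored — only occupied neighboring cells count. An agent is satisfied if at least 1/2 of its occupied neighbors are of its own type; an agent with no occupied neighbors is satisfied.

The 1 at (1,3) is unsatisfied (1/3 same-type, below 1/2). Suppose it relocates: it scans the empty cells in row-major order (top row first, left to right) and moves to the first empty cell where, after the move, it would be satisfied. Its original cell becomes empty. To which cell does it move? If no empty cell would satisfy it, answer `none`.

(2,4)

Vacating (1,3). Empty cells in order:
  (2,4): 1/2 same-type → satisfied — stop here.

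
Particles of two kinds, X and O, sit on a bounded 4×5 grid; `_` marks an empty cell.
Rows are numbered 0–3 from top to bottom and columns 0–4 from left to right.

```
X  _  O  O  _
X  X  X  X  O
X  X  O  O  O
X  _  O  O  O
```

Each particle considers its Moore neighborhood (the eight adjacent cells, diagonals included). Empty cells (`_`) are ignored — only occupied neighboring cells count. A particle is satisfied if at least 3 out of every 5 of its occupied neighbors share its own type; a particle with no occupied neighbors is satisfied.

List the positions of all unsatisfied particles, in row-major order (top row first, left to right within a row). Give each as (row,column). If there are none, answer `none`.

(0,0)X 2/2 ok
(0,2)O 1/4 unhappy
(0,3)O 2/4 unhappy
(1,0)X 4/4 ok
(1,1)X 5/7 ok
(1,2)X 3/7 unhappy
(1,3)X 1/7 unhappy
(1,4)O 3/4 ok
(2,0)X 4/4 ok
(2,1)X 5/7 ok
(2,2)O 3/7 unhappy
(2,3)O 6/8 ok
(2,4)O 4/5 ok
(3,0)X 2/2 ok
(3,2)O 3/4 ok
(3,3)O 5/5 ok
(3,4)O 3/3 ok

(0,2), (0,3), (1,2), (1,3), (2,2)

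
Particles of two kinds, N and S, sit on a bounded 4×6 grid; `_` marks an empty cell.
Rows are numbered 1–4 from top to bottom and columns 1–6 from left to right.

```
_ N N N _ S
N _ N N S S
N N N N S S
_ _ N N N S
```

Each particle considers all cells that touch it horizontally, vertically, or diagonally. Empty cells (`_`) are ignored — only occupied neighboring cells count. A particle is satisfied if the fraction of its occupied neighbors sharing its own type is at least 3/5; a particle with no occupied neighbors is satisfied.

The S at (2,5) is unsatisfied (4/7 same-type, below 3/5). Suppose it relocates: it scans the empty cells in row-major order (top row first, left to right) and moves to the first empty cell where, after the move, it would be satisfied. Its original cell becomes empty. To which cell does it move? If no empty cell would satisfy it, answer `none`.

none

Vacating (2,5). Empty cells in order:
  (1,1): 0/2 same-type → still unsatisfied.
  (1,5): 2/4 same-type → still unsatisfied.
  (2,2): 0/7 same-type → still unsatisfied.
  (4,1): 0/2 same-type → still unsatisfied.
  (4,2): 0/4 same-type → still unsatisfied.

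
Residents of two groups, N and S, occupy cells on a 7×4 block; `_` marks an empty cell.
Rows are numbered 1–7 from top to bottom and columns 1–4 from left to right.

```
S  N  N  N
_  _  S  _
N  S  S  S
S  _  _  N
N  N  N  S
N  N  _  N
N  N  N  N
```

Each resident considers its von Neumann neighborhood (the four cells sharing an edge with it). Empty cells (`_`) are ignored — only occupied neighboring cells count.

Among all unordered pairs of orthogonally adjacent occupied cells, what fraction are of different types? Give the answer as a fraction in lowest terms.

9/25

Scan each occupied cell's neighbors to the right and below so each pair is counted once.
Row 1: S(1,1)–N(1,2)≠ N(1,2)–N(1,3)= N(1,3)–N(1,4)= N(1,3)–S(2,3)≠  → 2/4 unlike.
Row 2: S(2,3)–S(3,3)=  → 0/1 unlike.
Row 3: N(3,1)–S(3,2)≠ N(3,1)–S(4,1)≠ S(3,2)–S(3,3)= S(3,3)–S(3,4)= S(3,4)–N(4,4)≠  → 3/5 unlike.
Row 4: S(4,1)–N(5,1)≠ N(4,4)–S(5,4)≠  → 2/2 unlike.
Row 5: N(5,1)–N(5,2)= N(5,1)–N(6,1)= N(5,2)–N(5,3)= N(5,2)–N(6,2)= N(5,3)–S(5,4)≠ S(5,4)–N(6,4)≠  → 2/6 unlike.
Row 6: N(6,1)–N(6,2)= N(6,1)–N(7,1)= N(6,2)–N(7,2)= N(6,4)–N(7,4)=  → 0/4 unlike.
Row 7: N(7,1)–N(7,2)= N(7,2)–N(7,3)= N(7,3)–N(7,4)=  → 0/3 unlike.
Total adjacent occupied pairs: 25; unlike-type pairs: 9.
9/25 is already in lowest terms.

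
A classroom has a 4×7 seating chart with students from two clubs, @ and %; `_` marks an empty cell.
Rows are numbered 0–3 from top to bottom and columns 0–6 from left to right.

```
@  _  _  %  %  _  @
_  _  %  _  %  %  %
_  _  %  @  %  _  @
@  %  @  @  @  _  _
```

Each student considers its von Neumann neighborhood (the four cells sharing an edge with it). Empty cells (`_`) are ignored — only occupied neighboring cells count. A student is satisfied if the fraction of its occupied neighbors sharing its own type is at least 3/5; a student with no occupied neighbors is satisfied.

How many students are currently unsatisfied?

Row 0: (0,0)@ 0/0 ✓ · (0,3)% 1/1 ✓ · (0,4)% 2/2 ✓ · (0,6)@ 0/1 ✗
Row 1: (1,2)% 1/1 ✓ · (1,4)% 3/3 ✓ · (1,5)% 2/2 ✓ · (1,6)% 1/3 ✗
Row 2: (2,2)% 1/3 ✗ · (2,3)@ 1/3 ✗ · (2,4)% 1/3 ✗ · (2,6)@ 0/1 ✗
Row 3: (3,0)@ 0/1 ✗ · (3,1)% 0/2 ✗ · (3,2)@ 1/3 ✗ · (3,3)@ 3/3 ✓ · (3,4)@ 1/2 ✗
Unsatisfied: (0,6), (1,6), (2,2), (2,3), (2,4), (2,6), (3,0), (3,1), (3,2), (3,4) — 10 in total.

10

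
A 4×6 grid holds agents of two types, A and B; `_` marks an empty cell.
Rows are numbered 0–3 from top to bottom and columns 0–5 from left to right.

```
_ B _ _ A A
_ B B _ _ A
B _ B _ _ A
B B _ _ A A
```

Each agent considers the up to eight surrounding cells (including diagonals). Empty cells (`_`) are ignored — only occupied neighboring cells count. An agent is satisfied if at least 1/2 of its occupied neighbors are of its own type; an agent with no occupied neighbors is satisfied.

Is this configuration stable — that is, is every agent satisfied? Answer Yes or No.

Yes

(0,1)B 2/2 satisfied
(0,4)A 2/2 satisfied
(0,5)A 2/2 satisfied
(1,1)B 4/4 satisfied
(1,2)B 3/3 satisfied
(1,5)A 3/3 satisfied
(2,0)B 3/3 satisfied
(2,2)B 3/3 satisfied
(2,5)A 3/3 satisfied
(3,0)B 2/2 satisfied
(3,1)B 3/3 satisfied
(3,4)A 2/2 satisfied
(3,5)A 2/2 satisfied
All meet the threshold, so the configuration is stable.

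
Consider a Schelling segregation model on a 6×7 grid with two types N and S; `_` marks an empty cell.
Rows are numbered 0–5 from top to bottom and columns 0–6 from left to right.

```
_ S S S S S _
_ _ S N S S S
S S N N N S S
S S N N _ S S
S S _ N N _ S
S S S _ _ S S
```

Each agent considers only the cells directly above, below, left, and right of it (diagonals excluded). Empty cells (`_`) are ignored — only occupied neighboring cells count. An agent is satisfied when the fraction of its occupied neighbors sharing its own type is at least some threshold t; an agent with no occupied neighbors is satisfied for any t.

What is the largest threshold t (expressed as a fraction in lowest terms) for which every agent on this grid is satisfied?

(0,1)S 1/1
(0,2)S 3/3
(0,3)S 2/3
(0,4)S 3/3
(0,5)S 2/2
(1,2)S 1/3
(1,3)N 1/4
(1,4)S 2/4
(1,5)S 4/4
(1,6)S 2/2
(2,0)S 2/2
(2,1)S 2/3
(2,2)N 2/4
(2,3)N 4/4
(2,4)N 1/3
(2,5)S 3/4
(2,6)S 3/3
(3,0)S 3/3
(3,1)S 3/4
(3,2)N 2/3
(3,3)N 3/3
(3,5)S 2/2
(3,6)S 3/3
(4,0)S 3/3
(4,1)S 3/3
(4,3)N 2/2
(4,4)N 1/1
(4,6)S 2/2
(5,0)S 2/2
(5,1)S 3/3
(5,2)S 1/1
(5,5)S 1/1
(5,6)S 2/2
The smallest same-type fraction is 1/4 at (1,3), which reduces to 1/4. Any threshold above that leaves this agent unsatisfied.

1/4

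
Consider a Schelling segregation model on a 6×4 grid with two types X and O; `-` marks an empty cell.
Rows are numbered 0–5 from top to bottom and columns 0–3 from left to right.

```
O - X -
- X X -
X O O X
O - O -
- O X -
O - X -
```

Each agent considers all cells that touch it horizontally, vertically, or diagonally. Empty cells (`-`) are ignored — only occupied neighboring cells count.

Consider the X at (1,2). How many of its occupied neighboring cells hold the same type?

3

Occupied neighbors of (1,2): (0,2)=X, (1,1)=X, (2,1)=O, (2,2)=O, (2,3)=X.
Same type (X): 3 of 5.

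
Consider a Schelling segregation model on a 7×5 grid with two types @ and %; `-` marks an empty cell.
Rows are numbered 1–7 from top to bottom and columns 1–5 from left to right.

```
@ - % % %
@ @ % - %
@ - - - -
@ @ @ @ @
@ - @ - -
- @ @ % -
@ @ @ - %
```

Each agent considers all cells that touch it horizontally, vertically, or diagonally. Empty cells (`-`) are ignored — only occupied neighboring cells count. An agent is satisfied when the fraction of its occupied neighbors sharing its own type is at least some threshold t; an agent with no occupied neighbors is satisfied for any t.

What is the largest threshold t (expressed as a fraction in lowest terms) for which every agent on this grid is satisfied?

Row 1: (1,1)@ 2/2 · (1,3)% 2/3 · (1,4)% 4/4 · (1,5)% 2/2
Row 2: (2,1)@ 3/3 · (2,2)@ 3/5 · (2,3)% 2/3 · (2,5)% 2/2
Row 3: (3,1)@ 4/4
Row 4: (4,1)@ 3/3 · (4,2)@ 5/5 · (4,3)@ 3/3 · (4,4)@ 3/3 · (4,5)@ 1/1
Row 5: (5,1)@ 3/3 · (5,3)@ 5/6
Row 6: (6,2)@ 6/6 · (6,3)@ 4/5 · (6,4)% 1/4
Row 7: (7,1)@ 2/2 · (7,2)@ 4/4 · (7,3)@ 3/4 · (7,5)% 1/1
The smallest same-type fraction is 1/4 at (6,4), which reduces to 1/4. Any threshold above that leaves this agent unsatisfied.

1/4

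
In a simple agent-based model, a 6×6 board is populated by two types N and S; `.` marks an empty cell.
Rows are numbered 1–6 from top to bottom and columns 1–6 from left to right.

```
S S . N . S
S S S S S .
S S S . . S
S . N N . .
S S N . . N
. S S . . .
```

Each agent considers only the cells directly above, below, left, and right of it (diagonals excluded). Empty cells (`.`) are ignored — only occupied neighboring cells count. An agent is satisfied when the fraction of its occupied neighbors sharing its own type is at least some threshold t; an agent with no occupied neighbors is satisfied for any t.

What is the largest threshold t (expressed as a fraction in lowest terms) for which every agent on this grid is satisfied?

0/1

(1,1)S 2/2
(1,2)S 2/2
(1,4)N 0/1
(1,6)S — no occupied neighbors
(2,1)S 3/3
(2,2)S 4/4
(2,3)S 3/3
(2,4)S 2/3
(2,5)S 1/1
(3,1)S 3/3
(3,2)S 3/3
(3,3)S 2/3
(3,6)S — no occupied neighbors
(4,1)S 2/2
(4,3)N 2/3
(4,4)N 1/1
(5,1)S 2/2
(5,2)S 2/3
(5,3)N 1/3
(5,6)N — no occupied neighbors
(6,2)S 2/2
(6,3)S 1/2
The smallest same-type fraction is 0/1 at (1,4), which reduces to 0/1. Any threshold above that leaves this agent unsatisfied.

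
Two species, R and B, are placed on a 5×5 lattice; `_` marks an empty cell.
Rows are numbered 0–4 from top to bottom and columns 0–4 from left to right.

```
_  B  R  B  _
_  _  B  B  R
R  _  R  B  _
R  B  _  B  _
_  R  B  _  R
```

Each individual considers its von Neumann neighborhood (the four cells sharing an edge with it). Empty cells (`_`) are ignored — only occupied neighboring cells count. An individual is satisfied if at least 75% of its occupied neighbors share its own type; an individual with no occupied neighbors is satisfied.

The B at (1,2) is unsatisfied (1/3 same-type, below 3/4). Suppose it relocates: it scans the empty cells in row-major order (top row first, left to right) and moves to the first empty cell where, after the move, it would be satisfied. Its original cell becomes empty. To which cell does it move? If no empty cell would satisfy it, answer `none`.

(0,0)

Vacating (1,2). Empty cells in order:
  (0,0): 1/1 same-type → satisfied — stop here.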